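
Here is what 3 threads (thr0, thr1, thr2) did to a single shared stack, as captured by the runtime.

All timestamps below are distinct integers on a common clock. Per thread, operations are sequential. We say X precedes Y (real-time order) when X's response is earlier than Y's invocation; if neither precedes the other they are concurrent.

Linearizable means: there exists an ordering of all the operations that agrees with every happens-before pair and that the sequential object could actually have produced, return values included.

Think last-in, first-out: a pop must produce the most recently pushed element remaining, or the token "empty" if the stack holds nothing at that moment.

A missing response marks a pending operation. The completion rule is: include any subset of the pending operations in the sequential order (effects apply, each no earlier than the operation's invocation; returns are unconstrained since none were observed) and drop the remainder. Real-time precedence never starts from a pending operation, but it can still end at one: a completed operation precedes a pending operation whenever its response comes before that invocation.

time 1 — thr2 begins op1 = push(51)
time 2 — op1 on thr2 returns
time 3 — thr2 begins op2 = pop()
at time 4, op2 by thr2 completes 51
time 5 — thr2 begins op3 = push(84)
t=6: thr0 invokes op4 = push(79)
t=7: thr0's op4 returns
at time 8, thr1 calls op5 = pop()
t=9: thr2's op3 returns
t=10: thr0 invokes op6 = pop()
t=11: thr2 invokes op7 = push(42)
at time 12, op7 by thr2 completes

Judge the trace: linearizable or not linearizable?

linearizable

one valid linearization: op1, op2, op3, op4, op5, op6, op7
step 1: op1 push(51) — stack <51>
step 2: op2 pop() → 51 — stack <>
step 3: op3 push(84) — stack <84>
step 4: op4 push(79) — stack <84,79>
step 5: op5 pop() (pending, included) — stack <84>
step 6: op6 pop() (pending, included) — stack <>
step 7: op7 push(42) — stack <42>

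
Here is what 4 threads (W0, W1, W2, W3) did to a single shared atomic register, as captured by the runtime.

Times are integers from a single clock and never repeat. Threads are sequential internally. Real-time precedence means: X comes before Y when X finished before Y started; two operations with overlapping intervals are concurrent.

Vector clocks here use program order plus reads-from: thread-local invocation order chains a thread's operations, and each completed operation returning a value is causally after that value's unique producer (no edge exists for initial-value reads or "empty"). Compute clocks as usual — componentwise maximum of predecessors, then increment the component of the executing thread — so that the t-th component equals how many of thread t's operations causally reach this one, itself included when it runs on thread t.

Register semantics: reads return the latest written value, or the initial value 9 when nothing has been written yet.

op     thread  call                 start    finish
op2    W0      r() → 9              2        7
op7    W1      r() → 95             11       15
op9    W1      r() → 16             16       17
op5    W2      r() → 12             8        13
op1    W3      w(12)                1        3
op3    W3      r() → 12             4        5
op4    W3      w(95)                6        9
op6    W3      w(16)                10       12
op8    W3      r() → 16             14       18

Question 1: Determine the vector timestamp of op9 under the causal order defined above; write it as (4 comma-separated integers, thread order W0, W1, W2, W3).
Answer: (0, 2, 0, 4)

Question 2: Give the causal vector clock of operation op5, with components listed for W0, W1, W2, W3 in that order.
Answer: (0, 0, 1, 1)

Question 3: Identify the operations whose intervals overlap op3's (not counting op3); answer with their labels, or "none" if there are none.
Answer: op2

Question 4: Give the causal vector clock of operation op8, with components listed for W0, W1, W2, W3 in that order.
Answer: (0, 0, 0, 5)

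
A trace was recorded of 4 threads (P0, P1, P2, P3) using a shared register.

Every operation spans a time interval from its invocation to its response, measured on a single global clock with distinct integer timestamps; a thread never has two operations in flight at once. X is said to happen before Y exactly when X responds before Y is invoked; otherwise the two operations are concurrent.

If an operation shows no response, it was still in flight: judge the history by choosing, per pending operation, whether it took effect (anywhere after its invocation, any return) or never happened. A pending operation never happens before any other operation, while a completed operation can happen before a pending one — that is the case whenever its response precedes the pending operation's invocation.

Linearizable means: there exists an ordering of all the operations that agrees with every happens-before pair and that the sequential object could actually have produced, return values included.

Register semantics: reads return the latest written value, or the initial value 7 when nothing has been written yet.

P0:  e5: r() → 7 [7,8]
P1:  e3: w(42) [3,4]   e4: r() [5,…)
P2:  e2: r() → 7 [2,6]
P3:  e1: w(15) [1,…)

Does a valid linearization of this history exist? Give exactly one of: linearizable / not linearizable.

prefix check: 1..7 passes, 1..8 fails once e5's time-8 response joins
every one of the 2 real-time-consistent orders over 3 completed register ops fails the sequential spec
every completion of the 2 pending operations (e1, e4) was checked; none linearizes
for example e2, e3, e5 (pending dropped) fails at step 3: e5 r() → 7 is not legal there
for example e3, e2, e5 (pending dropped) fails at step 2: e2 r() → 7 is not legal there

not linearizable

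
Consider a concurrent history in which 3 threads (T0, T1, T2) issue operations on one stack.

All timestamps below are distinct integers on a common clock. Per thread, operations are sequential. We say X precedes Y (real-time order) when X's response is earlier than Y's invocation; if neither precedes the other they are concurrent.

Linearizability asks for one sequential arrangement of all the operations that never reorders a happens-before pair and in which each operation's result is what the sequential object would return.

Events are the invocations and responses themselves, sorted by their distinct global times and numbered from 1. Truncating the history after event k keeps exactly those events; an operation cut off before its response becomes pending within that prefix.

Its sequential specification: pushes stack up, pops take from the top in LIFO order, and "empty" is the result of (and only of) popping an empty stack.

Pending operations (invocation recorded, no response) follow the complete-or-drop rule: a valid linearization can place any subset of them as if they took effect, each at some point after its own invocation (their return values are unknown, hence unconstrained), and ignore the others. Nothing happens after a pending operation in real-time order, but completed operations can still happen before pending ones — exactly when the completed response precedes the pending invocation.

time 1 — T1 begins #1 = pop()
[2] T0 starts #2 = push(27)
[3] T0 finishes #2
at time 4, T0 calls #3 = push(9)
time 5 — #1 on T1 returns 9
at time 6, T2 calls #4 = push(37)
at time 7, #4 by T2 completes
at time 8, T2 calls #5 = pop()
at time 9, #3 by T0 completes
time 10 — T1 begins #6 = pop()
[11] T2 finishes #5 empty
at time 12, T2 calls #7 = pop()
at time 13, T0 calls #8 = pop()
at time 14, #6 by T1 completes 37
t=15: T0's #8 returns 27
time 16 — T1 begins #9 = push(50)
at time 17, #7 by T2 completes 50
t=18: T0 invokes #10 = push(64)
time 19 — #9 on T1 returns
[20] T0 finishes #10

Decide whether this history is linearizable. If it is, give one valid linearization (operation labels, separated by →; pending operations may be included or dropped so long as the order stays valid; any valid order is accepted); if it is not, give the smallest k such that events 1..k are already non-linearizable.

the violation lands at event 11, #5's response at time 11: events 1..10 linearize, events 1..11 do not
every one of the 7 real-time-consistent orders over 5 completed stack ops fails the sequential spec
no escape via the 1 pending operation (#6): every completion choice fails
take #1, #2, #3, #4, #5 (pending dropped): step 1 already fails, because #1 pop() → 9 cannot occur there
take #1, #2, #4, #3, #5 (pending dropped): step 1 already fails, because #1 pop() → 9 cannot occur there

not linearizable — minimal violating prefix: 11 events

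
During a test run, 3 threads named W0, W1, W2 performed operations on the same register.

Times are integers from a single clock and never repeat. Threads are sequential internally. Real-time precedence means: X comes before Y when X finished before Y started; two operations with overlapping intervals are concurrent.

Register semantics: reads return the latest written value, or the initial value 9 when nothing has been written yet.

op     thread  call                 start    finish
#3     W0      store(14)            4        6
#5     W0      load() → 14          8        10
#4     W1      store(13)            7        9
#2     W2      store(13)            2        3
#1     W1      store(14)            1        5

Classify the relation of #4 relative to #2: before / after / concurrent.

after

#4 spans [7,9], #2 spans [2,3]
resp(#2)=3 < inv(#4)=7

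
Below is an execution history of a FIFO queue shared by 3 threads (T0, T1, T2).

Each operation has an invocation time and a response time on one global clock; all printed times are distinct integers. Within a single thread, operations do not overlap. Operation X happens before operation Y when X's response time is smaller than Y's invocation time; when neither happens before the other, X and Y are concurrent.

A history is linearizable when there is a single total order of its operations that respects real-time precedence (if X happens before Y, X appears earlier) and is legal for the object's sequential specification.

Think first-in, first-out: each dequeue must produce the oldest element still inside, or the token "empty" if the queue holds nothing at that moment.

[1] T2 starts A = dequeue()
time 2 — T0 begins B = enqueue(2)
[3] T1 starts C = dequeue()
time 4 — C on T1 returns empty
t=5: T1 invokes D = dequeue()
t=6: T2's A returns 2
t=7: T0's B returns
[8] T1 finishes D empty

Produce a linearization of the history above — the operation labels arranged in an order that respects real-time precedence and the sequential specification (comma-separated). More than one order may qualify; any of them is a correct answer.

B, A, C, D

after step 1 (B enqueue(2)): queue <2>
after step 2 (A dequeue() → 2): queue <>
after step 3 (C dequeue() → empty): queue <>
after step 4 (D dequeue() → empty): queue <>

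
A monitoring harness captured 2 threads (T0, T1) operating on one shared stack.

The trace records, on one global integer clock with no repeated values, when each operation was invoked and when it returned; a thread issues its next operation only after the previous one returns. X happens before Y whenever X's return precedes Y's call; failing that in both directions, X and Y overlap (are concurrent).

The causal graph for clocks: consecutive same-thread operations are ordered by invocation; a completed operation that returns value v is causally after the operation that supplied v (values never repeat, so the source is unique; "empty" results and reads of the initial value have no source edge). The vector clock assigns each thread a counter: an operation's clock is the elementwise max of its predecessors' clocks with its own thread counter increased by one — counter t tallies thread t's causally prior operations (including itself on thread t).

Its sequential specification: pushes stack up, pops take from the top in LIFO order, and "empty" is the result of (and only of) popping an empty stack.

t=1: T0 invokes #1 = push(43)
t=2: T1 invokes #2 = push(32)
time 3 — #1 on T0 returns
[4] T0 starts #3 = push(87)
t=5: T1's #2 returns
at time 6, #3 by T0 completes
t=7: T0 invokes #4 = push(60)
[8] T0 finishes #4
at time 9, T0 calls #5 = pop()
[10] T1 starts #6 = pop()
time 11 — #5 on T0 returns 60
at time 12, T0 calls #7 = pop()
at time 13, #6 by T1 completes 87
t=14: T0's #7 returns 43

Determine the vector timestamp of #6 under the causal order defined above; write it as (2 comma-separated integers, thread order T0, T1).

(2, 2)

no predecessors for #2 (invoked 2): T1 increments from zero → (0, 1)
no predecessors for #1 (invoked 1): T0 increments from zero → (1, 0)
invoked at 4, #3 merges VC(#1)=(1, 0) and bumps T0's slot → (2, 0)
invoked at 7, #4 merges VC(#3)=(2, 0) and bumps T0's slot → (3, 0)
invoked at 10, #6 merges VC(#2)=(0, 1), VC(#3)=(2, 0) and bumps T1's slot → (2, 2)
invoked at 9, #5 merges VC(#4)=(3, 0) and bumps T0's slot → (4, 0)
invoked at 12, #7 merges VC(#1)=(1, 0), VC(#5)=(4, 0) and bumps T0's slot → (5, 0)
target: VC(#6) = (2, 2)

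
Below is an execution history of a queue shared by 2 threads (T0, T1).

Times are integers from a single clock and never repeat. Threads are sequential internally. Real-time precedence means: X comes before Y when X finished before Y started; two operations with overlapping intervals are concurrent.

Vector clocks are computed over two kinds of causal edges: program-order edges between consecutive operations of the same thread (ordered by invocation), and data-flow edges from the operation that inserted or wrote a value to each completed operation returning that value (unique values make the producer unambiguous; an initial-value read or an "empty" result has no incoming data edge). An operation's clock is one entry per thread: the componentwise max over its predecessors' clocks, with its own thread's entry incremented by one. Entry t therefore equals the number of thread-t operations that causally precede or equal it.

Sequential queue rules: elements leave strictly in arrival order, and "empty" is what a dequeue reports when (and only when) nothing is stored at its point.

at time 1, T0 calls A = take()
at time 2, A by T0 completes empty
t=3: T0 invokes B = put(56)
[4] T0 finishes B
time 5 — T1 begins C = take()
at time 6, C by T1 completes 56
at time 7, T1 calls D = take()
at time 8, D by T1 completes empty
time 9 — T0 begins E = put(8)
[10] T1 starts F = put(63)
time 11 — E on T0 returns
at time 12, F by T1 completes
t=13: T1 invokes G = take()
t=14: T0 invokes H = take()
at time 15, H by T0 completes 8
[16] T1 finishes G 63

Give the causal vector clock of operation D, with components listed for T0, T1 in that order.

no predecessors for A (invoked 1): T0 increments from zero → (1, 0)
invoked at 3, B merges VC(A)=(1, 0) and bumps T0's slot → (2, 0)
invoked at 5, C merges VC(B)=(2, 0) and bumps T1's slot → (2, 1)
invoked at 9, E merges VC(B)=(2, 0) and bumps T0's slot → (3, 0)
invoked at 7, D merges VC(C)=(2, 1) and bumps T1's slot → (2, 2)
invoked at 14, H merges VC(E)=(3, 0) and bumps T0's slot → (4, 0)
invoked at 10, F merges VC(D)=(2, 2) and bumps T1's slot → (2, 3)
invoked at 13, G merges VC(F)=(2, 3) and bumps T1's slot → (2, 4)
target: VC(D) = (2, 2)

(2, 2)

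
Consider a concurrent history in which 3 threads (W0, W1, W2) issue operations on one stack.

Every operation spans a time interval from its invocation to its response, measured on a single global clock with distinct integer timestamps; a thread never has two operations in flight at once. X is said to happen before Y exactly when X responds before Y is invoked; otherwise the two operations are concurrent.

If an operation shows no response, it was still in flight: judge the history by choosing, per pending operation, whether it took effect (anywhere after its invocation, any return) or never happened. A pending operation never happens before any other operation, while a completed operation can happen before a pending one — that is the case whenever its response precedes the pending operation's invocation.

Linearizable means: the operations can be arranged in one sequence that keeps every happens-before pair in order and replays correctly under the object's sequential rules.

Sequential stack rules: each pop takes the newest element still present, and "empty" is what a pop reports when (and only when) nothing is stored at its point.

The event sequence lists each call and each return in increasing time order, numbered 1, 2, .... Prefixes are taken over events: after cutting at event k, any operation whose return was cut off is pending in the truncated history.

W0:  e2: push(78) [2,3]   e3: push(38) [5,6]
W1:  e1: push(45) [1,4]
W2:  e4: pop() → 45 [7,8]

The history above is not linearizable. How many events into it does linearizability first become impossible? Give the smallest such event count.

a valid linearization of events 1..7 exists, for instance e1, e2, e3:
after step 1 (e1 push(45)): stack <45>
after step 2 (e2 push(78)): stack <45,78>
after step 3 (e3 push(38)): stack <45,78,38>
at event 8 (e4's time-8 response) nothing linearizes any more
take e1, e2, e3, e4: step 4 already fails, because e4 pop() → 45 cannot occur there
take e2, e1, e3, e4: step 4 already fails, because e4 pop() → 45 cannot occur there

8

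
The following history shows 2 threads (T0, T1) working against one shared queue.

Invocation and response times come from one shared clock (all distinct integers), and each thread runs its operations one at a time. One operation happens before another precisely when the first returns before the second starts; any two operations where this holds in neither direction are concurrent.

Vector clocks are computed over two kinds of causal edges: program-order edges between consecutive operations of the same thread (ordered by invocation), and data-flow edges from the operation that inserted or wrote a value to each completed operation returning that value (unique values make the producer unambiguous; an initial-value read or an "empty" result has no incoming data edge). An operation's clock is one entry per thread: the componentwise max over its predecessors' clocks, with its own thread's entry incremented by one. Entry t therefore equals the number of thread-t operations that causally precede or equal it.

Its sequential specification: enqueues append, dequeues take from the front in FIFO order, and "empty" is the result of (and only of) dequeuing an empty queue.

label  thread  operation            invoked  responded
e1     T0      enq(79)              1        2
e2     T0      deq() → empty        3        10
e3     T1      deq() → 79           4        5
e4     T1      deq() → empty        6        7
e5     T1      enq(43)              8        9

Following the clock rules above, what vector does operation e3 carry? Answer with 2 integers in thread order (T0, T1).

(1, 1)

invoked at 1, e1 has no predecessors; its own T0 bump gives (1, 0)
invoked at 4, e3 merges VC(e1)=(1, 0) and bumps T1's slot → (1, 1)
invoked at 3, e2 merges VC(e1)=(1, 0) and bumps T0's slot → (2, 0)
invoked at 6, e4 merges VC(e3)=(1, 1) and bumps T1's slot → (1, 2)
invoked at 8, e5 merges VC(e4)=(1, 2) and bumps T1's slot → (1, 3)
target: VC(e3) = (1, 1)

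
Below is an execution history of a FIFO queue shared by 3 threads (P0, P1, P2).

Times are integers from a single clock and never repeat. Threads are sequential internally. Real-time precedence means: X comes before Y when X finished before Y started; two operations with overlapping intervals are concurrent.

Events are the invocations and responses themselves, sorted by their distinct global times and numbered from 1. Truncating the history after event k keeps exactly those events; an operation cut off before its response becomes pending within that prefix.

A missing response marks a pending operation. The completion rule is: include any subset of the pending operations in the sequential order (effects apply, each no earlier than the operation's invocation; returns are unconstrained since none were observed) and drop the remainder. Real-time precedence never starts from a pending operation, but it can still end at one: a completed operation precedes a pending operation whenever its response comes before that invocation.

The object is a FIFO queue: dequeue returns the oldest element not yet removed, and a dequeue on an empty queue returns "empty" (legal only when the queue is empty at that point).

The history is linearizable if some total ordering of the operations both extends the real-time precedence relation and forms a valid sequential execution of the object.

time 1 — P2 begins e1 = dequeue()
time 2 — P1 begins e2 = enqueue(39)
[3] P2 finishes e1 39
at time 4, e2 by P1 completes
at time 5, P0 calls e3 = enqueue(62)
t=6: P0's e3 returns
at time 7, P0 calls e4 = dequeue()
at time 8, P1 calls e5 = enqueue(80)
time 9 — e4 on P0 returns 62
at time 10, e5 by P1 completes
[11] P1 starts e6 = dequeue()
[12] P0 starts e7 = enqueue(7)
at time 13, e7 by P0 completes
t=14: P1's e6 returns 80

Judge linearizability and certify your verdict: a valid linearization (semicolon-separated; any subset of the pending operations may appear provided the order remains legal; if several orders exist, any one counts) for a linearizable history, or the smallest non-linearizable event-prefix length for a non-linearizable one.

linearizable — witness: e2; e1; e3; e4; e5; e6; e7

step 1: e2 enqueue(39) — queue <39>
step 2: e1 dequeue() → 39 — queue <>
step 3: e3 enqueue(62) — queue <62>
step 4: e4 dequeue() → 62 — queue <>
step 5: e5 enqueue(80) — queue <80>
step 6: e6 dequeue() → 80 — queue <>
step 7: e7 enqueue(7) — queue <7>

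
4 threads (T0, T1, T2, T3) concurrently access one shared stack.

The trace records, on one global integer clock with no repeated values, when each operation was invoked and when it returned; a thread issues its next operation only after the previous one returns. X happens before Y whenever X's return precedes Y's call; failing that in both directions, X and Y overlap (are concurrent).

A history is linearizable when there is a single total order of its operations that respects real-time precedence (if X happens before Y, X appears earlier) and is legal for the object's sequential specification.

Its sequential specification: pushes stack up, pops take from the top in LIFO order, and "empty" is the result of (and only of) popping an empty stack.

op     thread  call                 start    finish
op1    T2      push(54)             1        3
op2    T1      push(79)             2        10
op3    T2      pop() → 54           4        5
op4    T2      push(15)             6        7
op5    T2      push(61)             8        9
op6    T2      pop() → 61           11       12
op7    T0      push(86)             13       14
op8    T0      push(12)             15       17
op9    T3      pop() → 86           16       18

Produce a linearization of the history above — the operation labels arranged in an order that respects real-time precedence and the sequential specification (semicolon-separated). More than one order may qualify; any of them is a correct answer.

op1; op3; op2; op4; op5; op6; op7; op9; op8

step 1: op1 push(54) — stack <54>
step 2: op3 pop() → 54 — stack <>
step 3: op2 push(79) — stack <79>
step 4: op4 push(15) — stack <79,15>
step 5: op5 push(61) — stack <79,15,61>
step 6: op6 pop() → 61 — stack <79,15>
step 7: op7 push(86) — stack <79,15,86>
step 8: op9 pop() → 86 — stack <79,15>
step 9: op8 push(12) — stack <79,15,12>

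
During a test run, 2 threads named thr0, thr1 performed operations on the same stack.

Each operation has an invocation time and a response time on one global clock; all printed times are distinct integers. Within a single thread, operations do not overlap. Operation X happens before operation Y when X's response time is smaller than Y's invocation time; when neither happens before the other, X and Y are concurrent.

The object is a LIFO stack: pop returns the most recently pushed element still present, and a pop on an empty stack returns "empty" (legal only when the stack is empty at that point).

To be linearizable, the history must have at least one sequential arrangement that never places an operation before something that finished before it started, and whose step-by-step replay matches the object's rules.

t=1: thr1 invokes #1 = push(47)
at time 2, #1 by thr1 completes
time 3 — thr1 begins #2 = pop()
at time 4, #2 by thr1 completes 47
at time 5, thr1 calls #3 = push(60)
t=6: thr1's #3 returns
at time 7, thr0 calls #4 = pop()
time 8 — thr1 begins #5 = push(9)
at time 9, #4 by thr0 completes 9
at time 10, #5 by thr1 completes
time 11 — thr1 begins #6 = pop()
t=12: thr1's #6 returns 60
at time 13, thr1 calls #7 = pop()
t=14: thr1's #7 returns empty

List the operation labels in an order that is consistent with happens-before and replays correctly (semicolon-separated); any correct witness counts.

#1; #2; #3; #5; #4; #6; #7

1. #1 push(47), leaving stack <47>
2. #2 pop() → 47, leaving stack <>
3. #3 push(60), leaving stack <60>
4. #5 push(9), leaving stack <60,9>
5. #4 pop() → 9, leaving stack <60>
6. #6 pop() → 60, leaving stack <>
7. #7 pop() → empty, leaving stack <>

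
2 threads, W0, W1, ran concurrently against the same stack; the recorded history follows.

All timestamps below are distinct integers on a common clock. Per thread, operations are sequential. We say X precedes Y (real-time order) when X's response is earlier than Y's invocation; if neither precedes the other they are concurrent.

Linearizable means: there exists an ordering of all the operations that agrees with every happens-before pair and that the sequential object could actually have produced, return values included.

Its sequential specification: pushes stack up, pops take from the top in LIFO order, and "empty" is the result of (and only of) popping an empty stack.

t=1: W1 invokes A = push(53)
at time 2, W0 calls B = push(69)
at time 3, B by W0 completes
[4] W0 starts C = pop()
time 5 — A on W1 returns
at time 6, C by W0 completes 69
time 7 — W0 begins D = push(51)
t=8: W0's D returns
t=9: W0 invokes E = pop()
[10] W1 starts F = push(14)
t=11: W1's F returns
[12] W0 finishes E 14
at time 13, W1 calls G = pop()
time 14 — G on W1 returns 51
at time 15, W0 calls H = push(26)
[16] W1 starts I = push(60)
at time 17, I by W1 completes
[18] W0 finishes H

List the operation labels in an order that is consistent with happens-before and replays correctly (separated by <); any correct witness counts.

A < B < C < D < F < E < G < H < I

step 1: A push(53) — stack <53>
step 2: B push(69) — stack <53,69>
step 3: C pop() → 69 — stack <53>
step 4: D push(51) — stack <53,51>
step 5: F push(14) — stack <53,51,14>
step 6: E pop() → 14 — stack <53,51>
step 7: G pop() → 51 — stack <53>
step 8: H push(26) — stack <53,26>
step 9: I push(60) — stack <53,26,60>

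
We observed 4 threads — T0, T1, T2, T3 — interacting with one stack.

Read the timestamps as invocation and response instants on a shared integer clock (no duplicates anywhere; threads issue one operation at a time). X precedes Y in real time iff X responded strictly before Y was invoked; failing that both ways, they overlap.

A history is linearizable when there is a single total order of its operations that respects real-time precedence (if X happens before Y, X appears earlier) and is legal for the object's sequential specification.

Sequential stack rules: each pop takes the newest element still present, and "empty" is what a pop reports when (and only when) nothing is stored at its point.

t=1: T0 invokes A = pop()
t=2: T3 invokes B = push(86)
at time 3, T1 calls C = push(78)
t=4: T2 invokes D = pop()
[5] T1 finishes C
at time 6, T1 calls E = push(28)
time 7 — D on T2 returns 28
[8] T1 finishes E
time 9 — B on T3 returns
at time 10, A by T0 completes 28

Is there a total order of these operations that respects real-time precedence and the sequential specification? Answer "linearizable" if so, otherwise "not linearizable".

prefix check: 1..9 passes, 1..10 fails once A's time-10 response joins
real-time-consistent orders of the 5 completed operations: 60 — all fail the stack replay
e.g. A, B, C, D, E: illegal at step 1, since A pop() → 28 cannot apply there
e.g. A, B, C, E, D: illegal at step 1, since A pop() → 28 cannot apply there

not linearizable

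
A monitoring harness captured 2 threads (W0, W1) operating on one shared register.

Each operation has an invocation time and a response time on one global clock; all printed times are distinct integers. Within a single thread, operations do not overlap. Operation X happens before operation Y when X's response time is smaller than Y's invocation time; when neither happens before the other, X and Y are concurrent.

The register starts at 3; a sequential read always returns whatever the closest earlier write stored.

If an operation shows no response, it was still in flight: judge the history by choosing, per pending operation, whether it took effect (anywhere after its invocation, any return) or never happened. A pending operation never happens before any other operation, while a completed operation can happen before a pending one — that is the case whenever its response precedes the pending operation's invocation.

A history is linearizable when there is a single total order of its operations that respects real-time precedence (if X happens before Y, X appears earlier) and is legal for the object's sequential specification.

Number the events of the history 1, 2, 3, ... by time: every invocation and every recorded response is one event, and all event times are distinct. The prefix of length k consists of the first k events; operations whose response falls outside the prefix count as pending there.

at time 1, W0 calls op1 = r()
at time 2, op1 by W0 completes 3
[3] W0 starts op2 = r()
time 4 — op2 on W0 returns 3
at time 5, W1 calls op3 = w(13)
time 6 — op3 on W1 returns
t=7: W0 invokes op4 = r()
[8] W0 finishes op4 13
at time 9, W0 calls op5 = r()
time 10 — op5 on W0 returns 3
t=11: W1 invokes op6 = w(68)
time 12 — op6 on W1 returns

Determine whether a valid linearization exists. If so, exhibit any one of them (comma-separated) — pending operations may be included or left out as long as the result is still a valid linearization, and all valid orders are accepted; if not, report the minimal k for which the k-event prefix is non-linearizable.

not linearizable — minimal violating prefix: 10 events

prefix check: 1..9 passes, 1..10 fails once op5's time-10 response joins
exhaustive check: the 5 completed register ops admit one real-time order; illegal
sample order op1, op2, op3, op4, op5 stalls at step 5 — op5 r() → 3 has no legal effect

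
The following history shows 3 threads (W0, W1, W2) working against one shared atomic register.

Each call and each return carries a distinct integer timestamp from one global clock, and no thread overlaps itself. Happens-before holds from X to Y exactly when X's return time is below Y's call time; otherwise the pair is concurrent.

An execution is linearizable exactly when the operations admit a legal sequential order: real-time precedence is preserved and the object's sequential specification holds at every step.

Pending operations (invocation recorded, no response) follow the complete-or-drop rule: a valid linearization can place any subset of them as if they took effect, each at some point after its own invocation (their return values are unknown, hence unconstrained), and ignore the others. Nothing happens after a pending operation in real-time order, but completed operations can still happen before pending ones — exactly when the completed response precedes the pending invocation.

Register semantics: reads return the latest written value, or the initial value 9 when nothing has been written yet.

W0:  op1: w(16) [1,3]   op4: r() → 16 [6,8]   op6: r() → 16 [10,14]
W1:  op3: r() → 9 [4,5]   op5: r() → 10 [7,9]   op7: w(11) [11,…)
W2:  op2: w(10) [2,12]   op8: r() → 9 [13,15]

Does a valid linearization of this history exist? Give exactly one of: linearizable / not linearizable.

already the first 5 events (up to op3's response at time 5) admit no linearization; the first 4 still do
exhaustive check: the 2 completed atomic register ops admit one real-time order; illegal
every completion of the 1 pending operation (op2) was checked; none linearizes
for example op1, op3 (pending dropped) fails at step 2: op3 r() → 9 is not legal there

not linearizable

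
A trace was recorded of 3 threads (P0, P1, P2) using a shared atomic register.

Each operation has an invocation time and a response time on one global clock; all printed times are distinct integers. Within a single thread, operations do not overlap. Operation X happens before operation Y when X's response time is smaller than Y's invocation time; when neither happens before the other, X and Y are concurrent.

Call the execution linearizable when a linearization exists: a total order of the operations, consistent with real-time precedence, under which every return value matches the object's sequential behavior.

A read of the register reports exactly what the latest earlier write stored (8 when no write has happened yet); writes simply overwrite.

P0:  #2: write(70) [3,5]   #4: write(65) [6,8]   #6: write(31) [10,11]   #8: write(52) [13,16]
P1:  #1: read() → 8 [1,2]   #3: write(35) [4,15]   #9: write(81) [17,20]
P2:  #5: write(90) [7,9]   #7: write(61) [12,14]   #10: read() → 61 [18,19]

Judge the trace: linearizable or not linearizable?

one valid linearization: #1, #2, #3, #4, #5, #6, #8, #7, #10, #9
step 1: #1 read() → 8 — value 8
step 2: #2 write(70) — value 70
step 3: #3 write(35) — value 35
step 4: #4 write(65) — value 65
step 5: #5 write(90) — value 90
step 6: #6 write(31) — value 31
step 7: #8 write(52) — value 52
step 8: #7 write(61) — value 61
step 9: #10 read() → 61 — value 61
step 10: #9 write(81) — value 81

linearizable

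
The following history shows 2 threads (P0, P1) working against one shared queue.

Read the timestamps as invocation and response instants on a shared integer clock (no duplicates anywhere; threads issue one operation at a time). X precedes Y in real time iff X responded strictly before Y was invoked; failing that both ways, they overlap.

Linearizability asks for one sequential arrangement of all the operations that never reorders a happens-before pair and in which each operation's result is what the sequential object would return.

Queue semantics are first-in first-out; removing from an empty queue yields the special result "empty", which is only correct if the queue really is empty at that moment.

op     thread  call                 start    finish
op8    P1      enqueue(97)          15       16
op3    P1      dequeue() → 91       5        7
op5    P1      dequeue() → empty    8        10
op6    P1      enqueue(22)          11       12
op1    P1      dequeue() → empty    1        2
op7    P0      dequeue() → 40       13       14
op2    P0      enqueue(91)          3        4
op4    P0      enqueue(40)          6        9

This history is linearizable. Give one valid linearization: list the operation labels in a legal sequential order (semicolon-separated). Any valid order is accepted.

op1; op2; op3; op5; op4; op6; op7; op8

1. op1 dequeue() → empty, leaving queue <>
2. op2 enqueue(91), leaving queue <91>
3. op3 dequeue() → 91, leaving queue <>
4. op5 dequeue() → empty, leaving queue <>
5. op4 enqueue(40), leaving queue <40>
6. op6 enqueue(22), leaving queue <40,22>
7. op7 dequeue() → 40, leaving queue <22>
8. op8 enqueue(97), leaving queue <22,97>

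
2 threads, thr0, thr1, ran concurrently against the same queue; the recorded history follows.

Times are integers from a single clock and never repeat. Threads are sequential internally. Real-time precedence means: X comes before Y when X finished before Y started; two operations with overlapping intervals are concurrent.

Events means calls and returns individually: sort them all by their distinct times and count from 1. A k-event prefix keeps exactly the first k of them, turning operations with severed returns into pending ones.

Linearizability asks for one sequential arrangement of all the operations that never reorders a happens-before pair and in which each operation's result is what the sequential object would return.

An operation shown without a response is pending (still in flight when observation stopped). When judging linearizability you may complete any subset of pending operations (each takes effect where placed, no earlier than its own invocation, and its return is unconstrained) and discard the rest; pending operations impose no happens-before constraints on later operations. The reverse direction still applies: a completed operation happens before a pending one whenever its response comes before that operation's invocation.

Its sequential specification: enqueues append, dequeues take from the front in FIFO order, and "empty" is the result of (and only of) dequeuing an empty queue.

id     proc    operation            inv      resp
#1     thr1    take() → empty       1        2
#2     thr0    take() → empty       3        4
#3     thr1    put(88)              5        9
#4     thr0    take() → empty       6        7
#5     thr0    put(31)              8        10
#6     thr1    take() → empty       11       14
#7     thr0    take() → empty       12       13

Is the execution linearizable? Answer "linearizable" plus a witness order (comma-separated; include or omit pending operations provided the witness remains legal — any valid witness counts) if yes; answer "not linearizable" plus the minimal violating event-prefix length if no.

not linearizable — minimal violating prefix: 13 events

prefix check: 1..12 passes, 1..13 fails once #7's time-13 response joins
real-time-consistent orders of the 6 completed operations: 3 — all fail the queue replay
no escape via the 1 pending operation (#6): every completion choice fails
take #1, #2, #3, #4, #5, #7 (pending dropped): step 4 already fails, because #4 take() → empty cannot occur there
take #1, #2, #4, #3, #5, #7 (pending dropped): step 6 already fails, because #7 take() → empty cannot occur there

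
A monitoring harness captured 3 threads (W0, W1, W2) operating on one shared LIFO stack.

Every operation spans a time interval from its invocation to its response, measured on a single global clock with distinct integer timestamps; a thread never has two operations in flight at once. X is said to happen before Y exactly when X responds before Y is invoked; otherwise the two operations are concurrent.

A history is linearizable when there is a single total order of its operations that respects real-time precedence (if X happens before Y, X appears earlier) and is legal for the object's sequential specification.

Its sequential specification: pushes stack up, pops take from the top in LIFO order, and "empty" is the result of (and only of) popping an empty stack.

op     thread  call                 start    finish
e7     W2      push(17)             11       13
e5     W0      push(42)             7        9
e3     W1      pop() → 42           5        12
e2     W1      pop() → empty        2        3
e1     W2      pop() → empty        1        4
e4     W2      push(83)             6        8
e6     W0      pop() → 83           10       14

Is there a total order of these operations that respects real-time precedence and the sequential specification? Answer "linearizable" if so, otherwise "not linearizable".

linearizable

witness order: e1, e2, e4, e5, e3, e6, e7
1. e1 pop() → empty, leaving stack <>
2. e2 pop() → empty, leaving stack <>
3. e4 push(83), leaving stack <83>
4. e5 push(42), leaving stack <83,42>
5. e3 pop() → 42, leaving stack <83>
6. e6 pop() → 83, leaving stack <>
7. e7 push(17), leaving stack <17>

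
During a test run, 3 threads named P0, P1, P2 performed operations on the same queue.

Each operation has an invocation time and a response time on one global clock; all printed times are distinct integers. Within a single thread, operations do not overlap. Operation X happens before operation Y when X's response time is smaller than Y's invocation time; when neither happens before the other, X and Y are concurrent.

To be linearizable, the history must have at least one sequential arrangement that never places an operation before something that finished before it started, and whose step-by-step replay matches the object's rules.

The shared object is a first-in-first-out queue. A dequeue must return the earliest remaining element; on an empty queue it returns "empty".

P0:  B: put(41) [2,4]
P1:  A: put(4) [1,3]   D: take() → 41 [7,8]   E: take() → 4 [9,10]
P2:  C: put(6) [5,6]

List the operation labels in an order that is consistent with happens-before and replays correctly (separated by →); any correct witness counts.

B → A → C → D → E

1. B put(41), leaving queue <41>
2. A put(4), leaving queue <41,4>
3. C put(6), leaving queue <41,4,6>
4. D take() → 41, leaving queue <4,6>
5. E take() → 4, leaving queue <6>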